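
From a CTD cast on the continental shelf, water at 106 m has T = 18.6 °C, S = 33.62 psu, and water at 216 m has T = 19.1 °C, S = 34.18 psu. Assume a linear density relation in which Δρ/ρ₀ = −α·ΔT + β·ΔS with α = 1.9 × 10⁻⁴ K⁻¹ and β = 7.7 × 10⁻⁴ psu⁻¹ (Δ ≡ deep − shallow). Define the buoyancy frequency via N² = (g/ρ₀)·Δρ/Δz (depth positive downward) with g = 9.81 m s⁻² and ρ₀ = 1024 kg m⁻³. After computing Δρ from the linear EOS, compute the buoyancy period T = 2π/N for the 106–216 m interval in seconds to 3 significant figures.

ΔT = +0.5 K, ΔS = +0.56 psu (deep − shallow).
Δρ/ρ₀ = −αΔT + βΔS = -9.50 × 10⁻⁵ + 4.312 × 10⁻⁴ = 3.362 × 10⁻⁴, so Δρ ≈ 0.3443 kg m⁻³.
N² = (g/ρ₀)·Δρ/Δz = g·(Δρ/ρ₀)/Δz = 9.81 × 3.362 × 10⁻⁴ / 110 = 2.9983 × 10⁻⁵ s⁻².
N = √(2.9983 × 10⁻⁵) = 5.4757 × 10⁻³ rad s⁻¹ → T = 2π/N = 1.1475 × 10³ s ≈ 1.15 × 10³ s.

1.15 × 10³ s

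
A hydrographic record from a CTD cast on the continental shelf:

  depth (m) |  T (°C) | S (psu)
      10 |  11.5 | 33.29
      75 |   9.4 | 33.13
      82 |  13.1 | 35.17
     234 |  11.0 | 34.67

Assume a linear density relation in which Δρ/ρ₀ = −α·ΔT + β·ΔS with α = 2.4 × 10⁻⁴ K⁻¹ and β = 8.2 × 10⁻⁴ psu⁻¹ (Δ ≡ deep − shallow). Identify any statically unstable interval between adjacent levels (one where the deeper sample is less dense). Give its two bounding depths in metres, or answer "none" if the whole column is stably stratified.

none

Evaluate Δρ/ρ₀ = −αΔT + βΔS across each adjacent pair:
  10–75 m: −αΔT+βΔS = −(2.4 × 10⁻⁴)(-2.1)+(8.2 × 10⁻⁴)(-0.16) = 3.7 × 10⁻⁴ → stable
  75–82 m: −αΔT+βΔS = −(2.4 × 10⁻⁴)(+3.7)+(8.2 × 10⁻⁴)(+2.04) = 7.8 × 10⁻⁴ → stable
  82–234 m: −αΔT+βΔS = −(2.4 × 10⁻⁴)(-2.1)+(8.2 × 10⁻⁴)(-0.50) = 9.4 × 10⁻⁵ → stable
Every interval has Δρ > 0: the column is stably stratified throughout.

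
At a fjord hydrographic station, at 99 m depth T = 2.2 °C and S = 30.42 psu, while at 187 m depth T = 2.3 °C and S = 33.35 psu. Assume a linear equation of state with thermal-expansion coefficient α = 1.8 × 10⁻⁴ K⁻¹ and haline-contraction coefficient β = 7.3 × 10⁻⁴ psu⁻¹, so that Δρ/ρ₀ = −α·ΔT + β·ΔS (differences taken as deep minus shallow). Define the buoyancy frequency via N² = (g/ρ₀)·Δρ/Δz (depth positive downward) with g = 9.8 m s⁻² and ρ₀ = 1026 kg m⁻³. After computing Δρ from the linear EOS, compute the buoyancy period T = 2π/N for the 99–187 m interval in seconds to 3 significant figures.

ΔT = +0.1 K, ΔS = +2.93 psu (deep − shallow).
Δρ/ρ₀ = −αΔT + βΔS = -1.80 × 10⁻⁵ + 2.1389 × 10⁻³ = 2.1209 × 10⁻³, so Δρ ≈ 2.176 kg m⁻³.
N² = (g/ρ₀)·Δρ/Δz = g·(Δρ/ρ₀)/Δz = 9.8 × 2.1209 × 10⁻³ / 88 = 2.3619 × 10⁻⁴ s⁻².
N = √(2.3619 × 10⁻⁴) = 0.015368 rad s⁻¹ → T = 2π/N = 408.85 s ≈ 409 s.

409 s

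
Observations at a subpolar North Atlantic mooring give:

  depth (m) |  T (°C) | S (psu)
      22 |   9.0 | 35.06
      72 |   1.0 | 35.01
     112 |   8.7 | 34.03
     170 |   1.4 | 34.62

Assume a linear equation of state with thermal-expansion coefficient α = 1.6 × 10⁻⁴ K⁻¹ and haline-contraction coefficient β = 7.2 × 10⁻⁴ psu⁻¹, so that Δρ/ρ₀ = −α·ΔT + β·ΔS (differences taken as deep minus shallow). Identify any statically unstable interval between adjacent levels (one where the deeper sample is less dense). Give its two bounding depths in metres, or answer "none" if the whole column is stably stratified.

72–112 m

Evaluate Δρ/ρ₀ = −αΔT + βΔS across each adjacent pair:
  22–72 m: −αΔT+βΔS = −(1.6 × 10⁻⁴)(-8.0)+(7.2 × 10⁻⁴)(-0.05) = 1.2 × 10⁻³ → stable
  72–112 m: −αΔT+βΔS = −(1.6 × 10⁻⁴)(+7.7)+(7.2 × 10⁻⁴)(-0.98) = -1.9 × 10⁻³ → UNSTABLE
  112–170 m: −αΔT+βΔS = −(1.6 × 10⁻⁴)(-7.3)+(7.2 × 10⁻⁴)(+0.59) = 1.6 × 10⁻³ → stable
The 72–112 m interval has Δρ < 0: lighter water underlies denser water.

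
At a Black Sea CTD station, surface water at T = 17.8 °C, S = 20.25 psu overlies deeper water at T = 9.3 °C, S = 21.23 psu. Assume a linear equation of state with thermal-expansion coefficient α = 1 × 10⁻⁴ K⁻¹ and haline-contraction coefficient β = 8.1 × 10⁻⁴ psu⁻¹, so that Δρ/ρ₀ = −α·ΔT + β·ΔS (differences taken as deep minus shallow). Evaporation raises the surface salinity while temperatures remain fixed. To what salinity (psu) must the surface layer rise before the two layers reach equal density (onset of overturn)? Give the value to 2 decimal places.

22.28 psu

Neutral buoyancy requires −α(T_deep − T_surf) + β(S_deep − S_surf′) = 0.
S_surf′ = S_deep − (α/β)·ΔT = 21.23 − (1 × 10⁻⁴/8.1 × 10⁻⁴)·(-8.5) = 22.2794 psu.
Increase required: 22.2794 − 20.25 = 2.0294 psu.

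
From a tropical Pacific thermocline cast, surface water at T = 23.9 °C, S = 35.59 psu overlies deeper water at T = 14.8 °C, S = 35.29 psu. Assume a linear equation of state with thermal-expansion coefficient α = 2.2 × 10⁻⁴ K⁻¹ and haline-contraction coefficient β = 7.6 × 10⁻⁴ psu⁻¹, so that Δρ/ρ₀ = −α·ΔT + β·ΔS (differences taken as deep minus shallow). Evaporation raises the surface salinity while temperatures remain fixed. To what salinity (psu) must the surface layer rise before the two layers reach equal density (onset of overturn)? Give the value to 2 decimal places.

Neutral buoyancy requires −α(T_deep − T_surf) + β(S_deep − S_surf′) = 0.
S_surf′ = S_deep − (α/β)·ΔT = 35.29 − (2.2 × 10⁻⁴/7.6 × 10⁻⁴)·(-9.1) = 37.9242 psu.
Increase required: 37.9242 − 35.59 = 2.3342 psu.

37.92 psu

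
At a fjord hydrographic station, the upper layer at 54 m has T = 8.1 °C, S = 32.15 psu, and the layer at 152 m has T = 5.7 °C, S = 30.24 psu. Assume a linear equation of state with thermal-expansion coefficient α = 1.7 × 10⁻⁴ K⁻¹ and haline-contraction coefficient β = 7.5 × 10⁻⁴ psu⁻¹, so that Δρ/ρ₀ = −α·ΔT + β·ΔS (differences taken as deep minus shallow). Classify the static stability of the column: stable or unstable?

ΔT = 5.7 − 8.1 = -2.4 K and ΔS = 30.24 − 32.15 = -1.91 psu (deep − shallow).
−αΔT = 4.08 × 10⁻⁴; βΔS = -1.4325 × 10⁻³; sum Δρ/ρ₀ = -1.0245 × 10⁻³.
Δρ/ρ₀ < 0, so Δρ < 0: deeper water is lighter → statically unstable; the column would overturn.

unstable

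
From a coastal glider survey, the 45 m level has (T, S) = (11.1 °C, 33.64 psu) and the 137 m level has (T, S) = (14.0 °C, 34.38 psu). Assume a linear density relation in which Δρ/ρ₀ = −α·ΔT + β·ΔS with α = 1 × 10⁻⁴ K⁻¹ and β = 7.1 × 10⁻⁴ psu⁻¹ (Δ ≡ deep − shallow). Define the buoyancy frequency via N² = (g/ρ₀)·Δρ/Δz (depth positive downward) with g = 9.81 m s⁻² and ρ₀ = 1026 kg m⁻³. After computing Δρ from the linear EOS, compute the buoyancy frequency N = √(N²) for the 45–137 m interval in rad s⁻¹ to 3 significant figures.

ΔT = +2.9 K, ΔS = +0.74 psu (deep − shallow).
Δρ/ρ₀ = −αΔT + βΔS = -2.90 × 10⁻⁴ + 5.254 × 10⁻⁴ = 2.354 × 10⁻⁴, so Δρ ≈ 0.2415 kg m⁻³.
N² = (g/ρ₀)·Δρ/Δz = g·(Δρ/ρ₀)/Δz = 9.81 × 2.354 × 10⁻⁴ / 92 = 2.5101 × 10⁻⁵ s⁻².
N = √(2.5101 × 10⁻⁵) = 5.0101 × 10⁻³ rad s⁻¹ ≈ 5.01 × 10⁻³ rad s⁻¹.

5.01 × 10⁻³ rad s⁻¹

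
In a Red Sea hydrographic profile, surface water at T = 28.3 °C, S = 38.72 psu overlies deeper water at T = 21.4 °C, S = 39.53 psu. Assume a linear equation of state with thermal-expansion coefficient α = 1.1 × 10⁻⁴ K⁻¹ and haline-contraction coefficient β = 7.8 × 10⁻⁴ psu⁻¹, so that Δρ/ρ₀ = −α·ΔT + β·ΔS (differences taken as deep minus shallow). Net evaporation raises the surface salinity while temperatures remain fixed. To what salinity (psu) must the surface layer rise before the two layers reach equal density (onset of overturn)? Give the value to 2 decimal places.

Neutral buoyancy requires −α(T_deep − T_surf) + β(S_deep − S_surf′) = 0.
S_surf′ = S_deep − (α/β)·ΔT = 39.53 − (1.1 × 10⁻⁴/7.8 × 10⁻⁴)·(-6.9) = 40.5031 psu.
Increase required: 40.5031 − 38.72 = 1.7831 psu.

40.50 psu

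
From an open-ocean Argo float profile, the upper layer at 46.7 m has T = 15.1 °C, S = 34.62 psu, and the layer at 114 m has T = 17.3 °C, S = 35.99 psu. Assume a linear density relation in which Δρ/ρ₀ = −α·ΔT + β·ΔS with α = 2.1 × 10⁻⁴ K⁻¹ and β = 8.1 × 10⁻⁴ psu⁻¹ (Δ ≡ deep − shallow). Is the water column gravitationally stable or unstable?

ΔT = 17.3 − 15.1 = +2.2 K and ΔS = 35.99 − 34.62 = +1.37 psu (deep − shallow).
−αΔT = -4.62 × 10⁻⁴; βΔS = 1.1097 × 10⁻³; sum Δρ/ρ₀ = 6.477 × 10⁻⁴.
Δρ/ρ₀ > 0, so Δρ > 0: deeper water is denser → statically stable.

stable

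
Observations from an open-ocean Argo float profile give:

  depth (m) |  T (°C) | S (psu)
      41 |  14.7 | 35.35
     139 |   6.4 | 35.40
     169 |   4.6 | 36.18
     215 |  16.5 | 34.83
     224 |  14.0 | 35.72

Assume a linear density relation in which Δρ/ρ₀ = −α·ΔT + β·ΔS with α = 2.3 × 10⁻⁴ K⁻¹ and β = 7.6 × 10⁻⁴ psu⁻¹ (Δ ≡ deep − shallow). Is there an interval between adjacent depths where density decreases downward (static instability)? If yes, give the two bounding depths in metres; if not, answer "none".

Evaluate Δρ/ρ₀ = −αΔT + βΔS across each adjacent pair:
  41–139 m: −αΔT+βΔS = −(2.3 × 10⁻⁴)(-8.3)+(7.6 × 10⁻⁴)(+0.05) = 1.9 × 10⁻³ → stable
  139–169 m: −αΔT+βΔS = −(2.3 × 10⁻⁴)(-1.8)+(7.6 × 10⁻⁴)(+0.78) = 1.0 × 10⁻³ → stable
  169–215 m: −αΔT+βΔS = −(2.3 × 10⁻⁴)(+11.9)+(7.6 × 10⁻⁴)(-1.35) = -3.8 × 10⁻³ → UNSTABLE
  215–224 m: −αΔT+βΔS = −(2.3 × 10⁻⁴)(-2.5)+(7.6 × 10⁻⁴)(+0.89) = 1.3 × 10⁻³ → stable
The 169–215 m interval has Δρ < 0: lighter water underlies denser water.

169–215 m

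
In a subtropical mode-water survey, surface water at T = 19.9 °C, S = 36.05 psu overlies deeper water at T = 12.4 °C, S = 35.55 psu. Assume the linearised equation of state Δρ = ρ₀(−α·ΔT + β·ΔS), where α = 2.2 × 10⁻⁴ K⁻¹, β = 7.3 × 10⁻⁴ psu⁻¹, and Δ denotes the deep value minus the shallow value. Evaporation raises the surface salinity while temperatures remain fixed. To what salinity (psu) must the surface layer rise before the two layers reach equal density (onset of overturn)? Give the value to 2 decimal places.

37.81 psu

Neutral buoyancy requires −α(T_deep − T_surf) + β(S_deep − S_surf′) = 0.
S_surf′ = S_deep − (α/β)·ΔT = 35.55 − (2.2 × 10⁻⁴/7.3 × 10⁻⁴)·(-7.5) = 37.8103 psu.
Increase required: 37.8103 − 36.05 = 1.7603 psu.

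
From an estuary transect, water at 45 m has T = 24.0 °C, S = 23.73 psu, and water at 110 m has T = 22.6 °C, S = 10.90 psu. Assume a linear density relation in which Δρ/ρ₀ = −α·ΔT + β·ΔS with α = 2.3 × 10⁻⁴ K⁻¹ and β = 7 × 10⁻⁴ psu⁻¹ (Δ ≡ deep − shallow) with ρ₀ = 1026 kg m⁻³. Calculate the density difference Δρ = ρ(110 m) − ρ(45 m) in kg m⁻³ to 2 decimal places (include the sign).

-8.88 kg m⁻³

ΔT = -1.4 K, ΔS = -12.83 psu (deep − shallow).
Δρ/ρ₀ = −(2.3 × 10⁻⁴)(-1.4) + (7 × 10⁻⁴)(-12.83) = -8.659 × 10⁻³.
Δρ = 1026 × (-8.659 × 10⁻³) = -8.88 kg m⁻³.
Negative Δρ: lighter below, statically unstable.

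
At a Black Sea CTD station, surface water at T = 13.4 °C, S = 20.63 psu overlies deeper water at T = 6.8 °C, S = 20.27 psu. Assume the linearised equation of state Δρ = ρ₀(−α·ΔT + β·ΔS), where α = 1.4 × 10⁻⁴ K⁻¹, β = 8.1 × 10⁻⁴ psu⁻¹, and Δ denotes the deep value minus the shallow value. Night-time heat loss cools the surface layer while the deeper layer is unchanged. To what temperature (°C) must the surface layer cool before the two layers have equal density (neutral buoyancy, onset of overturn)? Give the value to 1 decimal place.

Neutral buoyancy requires Δρ = 0, i.e. −α(T_deep − T_surf′) + β(S_deep − S_surf) = 0.
T_surf′ = T_deep − (β/α)·ΔS = 6.8 − (8.1 × 10⁻⁴/1.4 × 10⁻⁴)·(-0.36) = 8.883 °C.
Cooling required: 13.4 − (8.883) = 4.517 °C.

8.9 °C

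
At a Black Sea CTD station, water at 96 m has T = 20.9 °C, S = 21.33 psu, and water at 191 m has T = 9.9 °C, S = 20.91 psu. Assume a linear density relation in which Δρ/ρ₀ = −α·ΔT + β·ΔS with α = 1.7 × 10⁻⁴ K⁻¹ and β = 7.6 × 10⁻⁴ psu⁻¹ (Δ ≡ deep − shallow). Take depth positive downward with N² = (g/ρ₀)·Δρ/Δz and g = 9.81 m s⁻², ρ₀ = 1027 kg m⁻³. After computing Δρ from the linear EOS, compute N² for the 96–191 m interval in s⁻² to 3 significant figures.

ΔT = -11.0 K, ΔS = -0.42 psu (deep − shallow).
Δρ/ρ₀ = −αΔT + βΔS = 1.87 × 10⁻³ − 3.192 × 10⁻⁴ = 1.5508 × 10⁻³, so Δρ ≈ 1.593 kg m⁻³.
N² = (g/ρ₀)·Δρ/Δz = g·(Δρ/ρ₀)/Δz = 9.81 × 1.5508 × 10⁻³ / 95 = 1.6014 × 10⁻⁴ s⁻² ≈ 1.60 × 10⁻⁴ s⁻².

1.60 × 10⁻⁴ s⁻²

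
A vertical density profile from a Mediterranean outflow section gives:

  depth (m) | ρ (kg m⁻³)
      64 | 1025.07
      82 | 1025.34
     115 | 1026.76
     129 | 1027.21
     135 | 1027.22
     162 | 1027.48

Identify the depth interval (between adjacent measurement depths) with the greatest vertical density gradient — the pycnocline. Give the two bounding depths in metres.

Compute the density gradient over each adjacent pair:
  64–82 m: Δρ/Δz = 0.27/18 = 0.015 kg m⁻⁴
  82–115 m: Δρ/Δz = 1.42/33 = 0.043 kg m⁻⁴
  115–129 m: Δρ/Δz = 0.45/14 = 0.032 kg m⁻⁴
  129–135 m: Δρ/Δz = 0.01/6 = 1.7 × 10⁻³ kg m⁻⁴
  135–162 m: Δρ/Δz = 0.26/27 = 9.6 × 10⁻³ kg m⁻⁴
The largest gradient is in the 82–115 m interval — the pycnocline.

82–115 m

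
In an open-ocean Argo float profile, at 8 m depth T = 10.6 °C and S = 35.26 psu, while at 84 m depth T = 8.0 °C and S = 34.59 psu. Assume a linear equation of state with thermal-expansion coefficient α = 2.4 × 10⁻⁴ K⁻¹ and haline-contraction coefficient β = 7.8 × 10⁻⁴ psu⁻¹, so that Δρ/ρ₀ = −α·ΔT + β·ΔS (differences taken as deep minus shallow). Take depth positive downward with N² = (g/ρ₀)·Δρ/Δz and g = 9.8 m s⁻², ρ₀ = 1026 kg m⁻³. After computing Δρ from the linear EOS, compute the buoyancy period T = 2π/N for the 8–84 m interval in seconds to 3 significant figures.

1.74 × 10³ s

ΔT = -2.6 K, ΔS = -0.67 psu (deep − shallow).
Δρ/ρ₀ = −αΔT + βΔS = 6.24 × 10⁻⁴ − 5.226 × 10⁻⁴ = 1.014 × 10⁻⁴, so Δρ ≈ 0.1040 kg m⁻³.
N² = (g/ρ₀)·Δρ/Δz = g·(Δρ/ρ₀)/Δz = 9.8 × 1.014 × 10⁻⁴ / 76 = 1.3075 × 10⁻⁵ s⁻².
N = √(1.3075 × 10⁻⁵) = 3.6159 × 10⁻³ rad s⁻¹ → T = 2π/N = 1.7377 × 10³ s ≈ 1.74 × 10³ s.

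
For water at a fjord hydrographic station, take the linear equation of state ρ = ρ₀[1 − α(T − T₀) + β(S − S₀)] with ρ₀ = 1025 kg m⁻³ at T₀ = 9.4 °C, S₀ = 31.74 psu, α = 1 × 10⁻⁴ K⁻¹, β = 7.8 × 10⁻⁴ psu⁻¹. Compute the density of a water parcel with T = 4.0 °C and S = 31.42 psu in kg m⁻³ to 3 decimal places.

1025.298 kg m⁻³

T − T₀ = -5.4 K, S − S₀ = -0.32 psu.
Bracket = 1 − α·(-5.4) + β·(-0.32) = 1 + (2.904 × 10⁻⁴) = 1.0002904.
ρ = 1025 × 1.0002904 = 1025.298 kg m⁻³.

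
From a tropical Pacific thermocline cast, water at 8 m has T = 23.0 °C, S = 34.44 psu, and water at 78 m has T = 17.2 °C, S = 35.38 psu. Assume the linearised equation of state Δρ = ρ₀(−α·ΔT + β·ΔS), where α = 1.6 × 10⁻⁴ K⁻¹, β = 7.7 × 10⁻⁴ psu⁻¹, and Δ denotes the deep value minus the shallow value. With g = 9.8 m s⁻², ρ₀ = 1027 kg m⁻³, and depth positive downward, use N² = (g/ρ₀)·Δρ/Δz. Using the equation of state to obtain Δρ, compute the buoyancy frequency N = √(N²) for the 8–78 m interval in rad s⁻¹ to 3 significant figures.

0.0152 rad s⁻¹

ΔT = -5.8 K, ΔS = +0.94 psu (deep − shallow).
Δρ/ρ₀ = −αΔT + βΔS = 9.28 × 10⁻⁴ + 7.238 × 10⁻⁴ = 1.6518 × 10⁻³, so Δρ ≈ 1.696 kg m⁻³.
N² = (g/ρ₀)·Δρ/Δz = g·(Δρ/ρ₀)/Δz = 9.8 × 1.6518 × 10⁻³ / 70 = 2.3125 × 10⁻⁴ s⁻².
N = √(2.3125 × 10⁻⁴) = 0.015207 rad s⁻¹ ≈ 0.0152 rad s⁻¹.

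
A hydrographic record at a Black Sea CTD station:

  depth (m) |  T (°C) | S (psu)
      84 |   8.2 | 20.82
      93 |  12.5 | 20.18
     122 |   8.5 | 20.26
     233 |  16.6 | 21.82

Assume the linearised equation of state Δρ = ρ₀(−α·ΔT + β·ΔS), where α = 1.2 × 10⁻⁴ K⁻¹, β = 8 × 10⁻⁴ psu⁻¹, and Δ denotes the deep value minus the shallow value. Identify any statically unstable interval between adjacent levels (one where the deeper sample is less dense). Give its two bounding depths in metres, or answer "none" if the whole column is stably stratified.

Evaluate Δρ/ρ₀ = −αΔT + βΔS across each adjacent pair:
  84–93 m: −αΔT+βΔS = −(1.2 × 10⁻⁴)(+4.3)+(8 × 10⁻⁴)(-0.64) = -1.0 × 10⁻³ → UNSTABLE
  93–122 m: −αΔT+βΔS = −(1.2 × 10⁻⁴)(-4.0)+(8 × 10⁻⁴)(+0.08) = 5.4 × 10⁻⁴ → stable
  122–233 m: −αΔT+βΔS = −(1.2 × 10⁻⁴)(+8.1)+(8 × 10⁻⁴)(+1.56) = 2.8 × 10⁻⁴ → stable
The 84–93 m interval has Δρ < 0: lighter water underlies denser water.

84–93 m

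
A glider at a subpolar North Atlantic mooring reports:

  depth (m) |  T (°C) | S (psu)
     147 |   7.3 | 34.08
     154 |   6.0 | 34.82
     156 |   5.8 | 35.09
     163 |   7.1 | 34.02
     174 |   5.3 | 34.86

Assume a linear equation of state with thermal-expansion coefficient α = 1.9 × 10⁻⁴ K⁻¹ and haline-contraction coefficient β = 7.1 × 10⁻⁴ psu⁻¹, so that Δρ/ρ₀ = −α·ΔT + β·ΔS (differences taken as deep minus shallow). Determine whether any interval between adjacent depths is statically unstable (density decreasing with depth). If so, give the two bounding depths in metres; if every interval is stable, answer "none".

156–163 m

Evaluate Δρ/ρ₀ = −αΔT + βΔS across each adjacent pair:
  147–154 m: −αΔT+βΔS = −(1.9 × 10⁻⁴)(-1.3)+(7.1 × 10⁻⁴)(+0.74) = 7.7 × 10⁻⁴ → stable
  154–156 m: −αΔT+βΔS = −(1.9 × 10⁻⁴)(-0.2)+(7.1 × 10⁻⁴)(+0.27) = 2.3 × 10⁻⁴ → stable
  156–163 m: −αΔT+βΔS = −(1.9 × 10⁻⁴)(+1.3)+(7.1 × 10⁻⁴)(-1.07) = -1.0 × 10⁻³ → UNSTABLE
  163–174 m: −αΔT+βΔS = −(1.9 × 10⁻⁴)(-1.8)+(7.1 × 10⁻⁴)(+0.84) = 9.4 × 10⁻⁴ → stable
The 156–163 m interval has Δρ < 0: lighter water underlies denser water.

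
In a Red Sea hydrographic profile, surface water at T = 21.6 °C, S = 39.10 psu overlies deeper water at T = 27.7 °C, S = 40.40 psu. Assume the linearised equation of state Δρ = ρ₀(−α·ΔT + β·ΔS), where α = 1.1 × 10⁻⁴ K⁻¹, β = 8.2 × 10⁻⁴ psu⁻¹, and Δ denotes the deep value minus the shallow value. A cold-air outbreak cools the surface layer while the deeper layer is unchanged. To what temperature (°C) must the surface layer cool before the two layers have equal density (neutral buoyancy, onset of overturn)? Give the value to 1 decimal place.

Neutral buoyancy requires Δρ = 0, i.e. −α(T_deep − T_surf′) + β(S_deep − S_surf) = 0.
T_surf′ = T_deep − (β/α)·ΔS = 27.7 − (8.2 × 10⁻⁴/1.1 × 10⁻⁴)·(+1.30) = 18.009 °C.
Cooling required: 21.6 − (18.009) = 3.591 °C.

18.0 °C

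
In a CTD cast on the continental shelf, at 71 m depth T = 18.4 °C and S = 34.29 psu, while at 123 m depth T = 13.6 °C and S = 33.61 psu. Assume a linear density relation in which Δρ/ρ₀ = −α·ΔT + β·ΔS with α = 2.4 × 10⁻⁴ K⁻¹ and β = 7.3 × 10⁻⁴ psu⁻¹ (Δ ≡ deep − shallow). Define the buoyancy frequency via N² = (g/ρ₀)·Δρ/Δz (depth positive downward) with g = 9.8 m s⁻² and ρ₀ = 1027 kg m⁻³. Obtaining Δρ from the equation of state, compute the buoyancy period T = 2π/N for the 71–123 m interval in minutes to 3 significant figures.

9.42 min

ΔT = -4.8 K, ΔS = -0.68 psu (deep − shallow).
Δρ/ρ₀ = −αΔT + βΔS = 1.152 × 10⁻³ − 4.964 × 10⁻⁴ = 6.556 × 10⁻⁴, so Δρ ≈ 0.6733 kg m⁻³.
N² = (g/ρ₀)·Δρ/Δz = g·(Δρ/ρ₀)/Δz = 9.8 × 6.556 × 10⁻⁴ / 52 = 1.2356 × 10⁻⁴ s⁻².
N = √(1.2356 × 10⁻⁴) = 0.011116 rad s⁻¹ → T = 2π/N = 565.24 s = 9.4207 min ≈ 9.42 min.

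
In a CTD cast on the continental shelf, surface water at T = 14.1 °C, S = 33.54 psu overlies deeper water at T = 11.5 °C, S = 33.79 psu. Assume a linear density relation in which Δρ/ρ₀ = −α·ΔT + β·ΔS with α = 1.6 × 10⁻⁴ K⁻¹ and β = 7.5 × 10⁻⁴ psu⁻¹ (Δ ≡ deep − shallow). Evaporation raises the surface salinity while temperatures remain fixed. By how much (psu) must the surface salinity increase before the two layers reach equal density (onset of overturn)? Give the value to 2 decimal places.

Neutral buoyancy requires −α(T_deep − T_surf) + β(S_deep − S_surf′) = 0.
S_surf′ = S_deep − (α/β)·ΔT = 33.79 − (1.6 × 10⁻⁴/7.5 × 10⁻⁴)·(-2.6) = 34.3447 psu.
Increase required: 34.3447 − 33.54 = 0.8047 psu.

0.80 psu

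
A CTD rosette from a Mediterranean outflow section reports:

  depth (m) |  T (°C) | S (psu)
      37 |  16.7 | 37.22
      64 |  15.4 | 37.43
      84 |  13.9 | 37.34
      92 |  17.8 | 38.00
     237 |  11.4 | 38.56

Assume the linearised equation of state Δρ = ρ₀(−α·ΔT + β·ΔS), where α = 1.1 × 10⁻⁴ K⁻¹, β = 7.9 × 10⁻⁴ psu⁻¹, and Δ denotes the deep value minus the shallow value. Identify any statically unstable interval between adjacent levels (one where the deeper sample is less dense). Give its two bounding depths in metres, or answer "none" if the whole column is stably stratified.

none

Evaluate Δρ/ρ₀ = −αΔT + βΔS across each adjacent pair:
  37–64 m: −αΔT+βΔS = −(1.1 × 10⁻⁴)(-1.3)+(7.9 × 10⁻⁴)(+0.21) = 3.1 × 10⁻⁴ → stable
  64–84 m: −αΔT+βΔS = −(1.1 × 10⁻⁴)(-1.5)+(7.9 × 10⁻⁴)(-0.09) = 9.4 × 10⁻⁵ → stable
  84–92 m: −αΔT+βΔS = −(1.1 × 10⁻⁴)(+3.9)+(7.9 × 10⁻⁴)(+0.66) = 9.2 × 10⁻⁵ → stable
  92–237 m: −αΔT+βΔS = −(1.1 × 10⁻⁴)(-6.4)+(7.9 × 10⁻⁴)(+0.56) = 1.1 × 10⁻³ → stable
Every interval has Δρ > 0: the column is stably stratified throughout.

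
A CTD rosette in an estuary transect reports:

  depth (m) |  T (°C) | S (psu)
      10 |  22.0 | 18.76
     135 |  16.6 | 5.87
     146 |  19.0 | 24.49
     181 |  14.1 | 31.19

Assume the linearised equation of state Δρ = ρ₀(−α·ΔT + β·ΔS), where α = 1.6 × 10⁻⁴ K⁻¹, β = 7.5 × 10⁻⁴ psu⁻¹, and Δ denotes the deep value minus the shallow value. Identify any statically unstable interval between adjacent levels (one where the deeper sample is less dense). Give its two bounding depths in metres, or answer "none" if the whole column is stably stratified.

10–135 m

Evaluate Δρ/ρ₀ = −αΔT + βΔS across each adjacent pair:
  10–135 m: −αΔT+βΔS = −(1.6 × 10⁻⁴)(-5.4)+(7.5 × 10⁻⁴)(-12.89) = -8.8 × 10⁻³ → UNSTABLE
  135–146 m: −αΔT+βΔS = −(1.6 × 10⁻⁴)(+2.4)+(7.5 × 10⁻⁴)(+18.62) = 0.014 → stable
  146–181 m: −αΔT+βΔS = −(1.6 × 10⁻⁴)(-4.9)+(7.5 × 10⁻⁴)(+6.70) = 5.8 × 10⁻³ → stable
The 10–135 m interval has Δρ < 0: lighter water underlies denser water.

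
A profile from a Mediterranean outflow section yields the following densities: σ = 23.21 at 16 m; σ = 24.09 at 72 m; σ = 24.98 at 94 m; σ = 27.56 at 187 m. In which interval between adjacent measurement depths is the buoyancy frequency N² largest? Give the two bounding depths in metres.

Compute the density gradient over each adjacent pair:
  16–72 m: Δρ/Δz = 0.88/56 = 0.016 kg m⁻⁴
  72–94 m: Δρ/Δz = 0.89/22 = 0.040 kg m⁻⁴
  94–187 m: Δρ/Δz = 2.58/93 = 0.028 kg m⁻⁴
The largest gradient is in the 72–94 m interval — the pycnocline.

72–94 m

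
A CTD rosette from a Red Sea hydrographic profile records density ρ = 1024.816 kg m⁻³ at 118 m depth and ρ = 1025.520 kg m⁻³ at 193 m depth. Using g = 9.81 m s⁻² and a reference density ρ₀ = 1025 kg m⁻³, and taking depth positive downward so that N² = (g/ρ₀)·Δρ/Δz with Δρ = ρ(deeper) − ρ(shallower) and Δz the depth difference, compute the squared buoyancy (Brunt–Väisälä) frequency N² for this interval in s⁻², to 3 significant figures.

Δρ = 1025.520 − 1024.816 = 0.704 kg m⁻³ over Δz = 193 − 118 = 75 m.
N² = (9.81/1025) × (0.704/75) = 8.9837 × 10⁻⁵ s⁻² ≈ 8.98 × 10⁻⁵ s⁻².

8.98 × 10⁻⁵ s⁻²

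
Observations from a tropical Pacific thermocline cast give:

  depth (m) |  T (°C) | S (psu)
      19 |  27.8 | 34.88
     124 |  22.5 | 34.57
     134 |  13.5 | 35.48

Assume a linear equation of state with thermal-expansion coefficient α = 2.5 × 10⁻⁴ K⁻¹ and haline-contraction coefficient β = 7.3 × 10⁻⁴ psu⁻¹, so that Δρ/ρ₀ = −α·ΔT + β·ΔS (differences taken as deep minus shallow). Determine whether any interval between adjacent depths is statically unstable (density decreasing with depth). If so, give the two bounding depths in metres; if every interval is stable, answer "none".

none

Evaluate Δρ/ρ₀ = −αΔT + βΔS across each adjacent pair:
  19–124 m: −αΔT+βΔS = −(2.5 × 10⁻⁴)(-5.3)+(7.3 × 10⁻⁴)(-0.31) = 1.1 × 10⁻³ → stable
  124–134 m: −αΔT+βΔS = −(2.5 × 10⁻⁴)(-9.0)+(7.3 × 10⁻⁴)(+0.91) = 2.9 × 10⁻³ → stable
Every interval has Δρ > 0: the column is stably stratified throughout.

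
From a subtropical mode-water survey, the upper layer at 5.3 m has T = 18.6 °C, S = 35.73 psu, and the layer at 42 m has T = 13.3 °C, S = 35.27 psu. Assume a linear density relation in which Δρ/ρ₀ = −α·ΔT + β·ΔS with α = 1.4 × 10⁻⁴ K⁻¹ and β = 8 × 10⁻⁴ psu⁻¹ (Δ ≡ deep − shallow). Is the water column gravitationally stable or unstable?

ΔT = 13.3 − 18.6 = -5.3 K and ΔS = 35.27 − 35.73 = -0.46 psu (deep − shallow).
−αΔT = 7.42 × 10⁻⁴; βΔS = -3.68 × 10⁻⁴; sum Δρ/ρ₀ = 3.74 × 10⁻⁴.
Δρ/ρ₀ > 0, so Δρ > 0: deeper water is denser → statically stable.

stable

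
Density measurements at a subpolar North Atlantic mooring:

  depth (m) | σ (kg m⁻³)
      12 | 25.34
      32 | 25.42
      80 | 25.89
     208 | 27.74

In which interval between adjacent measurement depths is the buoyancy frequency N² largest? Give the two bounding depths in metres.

80–208 m

Compute the density gradient over each adjacent pair:
  12–32 m: Δρ/Δz = 0.08/20 = 4.0 × 10⁻³ kg m⁻⁴
  32–80 m: Δρ/Δz = 0.47/48 = 9.8 × 10⁻³ kg m⁻⁴
  80–208 m: Δρ/Δz = 1.85/128 = 0.014 kg m⁻⁴
The largest gradient is in the 80–208 m interval — the pycnocline.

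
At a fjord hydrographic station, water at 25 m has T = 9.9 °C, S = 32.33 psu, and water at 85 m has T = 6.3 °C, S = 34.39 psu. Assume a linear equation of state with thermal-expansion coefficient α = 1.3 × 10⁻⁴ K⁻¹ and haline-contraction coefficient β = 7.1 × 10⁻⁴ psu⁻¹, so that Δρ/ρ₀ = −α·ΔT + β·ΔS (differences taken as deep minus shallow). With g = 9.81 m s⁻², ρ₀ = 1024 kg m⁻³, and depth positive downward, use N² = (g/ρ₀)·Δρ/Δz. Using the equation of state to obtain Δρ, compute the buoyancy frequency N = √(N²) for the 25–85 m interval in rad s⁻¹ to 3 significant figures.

ΔT = -3.6 K, ΔS = +2.06 psu (deep − shallow).
Δρ/ρ₀ = −αΔT + βΔS = 4.68 × 10⁻⁴ + 1.4626 × 10⁻³ = 1.9306 × 10⁻³, so Δρ ≈ 1.977 kg m⁻³.
N² = (g/ρ₀)·Δρ/Δz = g·(Δρ/ρ₀)/Δz = 9.81 × 1.9306 × 10⁻³ / 60 = 3.1565 × 10⁻⁴ s⁻².
N = √(3.1565 × 10⁻⁴) = 0.017767 rad s⁻¹ ≈ 0.0178 rad s⁻¹.

0.0178 rad s⁻¹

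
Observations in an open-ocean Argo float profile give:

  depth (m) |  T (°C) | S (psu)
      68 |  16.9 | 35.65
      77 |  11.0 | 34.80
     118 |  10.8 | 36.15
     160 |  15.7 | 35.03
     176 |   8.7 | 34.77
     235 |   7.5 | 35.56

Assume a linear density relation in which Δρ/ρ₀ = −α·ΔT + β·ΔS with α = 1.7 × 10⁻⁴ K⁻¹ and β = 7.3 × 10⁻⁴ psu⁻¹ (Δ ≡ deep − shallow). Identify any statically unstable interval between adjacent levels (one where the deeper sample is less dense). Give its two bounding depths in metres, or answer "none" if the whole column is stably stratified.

Evaluate Δρ/ρ₀ = −αΔT + βΔS across each adjacent pair:
  68–77 m: −αΔT+βΔS = −(1.7 × 10⁻⁴)(-5.9)+(7.3 × 10⁻⁴)(-0.85) = 3.8 × 10⁻⁴ → stable
  77–118 m: −αΔT+βΔS = −(1.7 × 10⁻⁴)(-0.2)+(7.3 × 10⁻⁴)(+1.35) = 1.0 × 10⁻³ → stable
  118–160 m: −αΔT+βΔS = −(1.7 × 10⁻⁴)(+4.9)+(7.3 × 10⁻⁴)(-1.12) = -1.7 × 10⁻³ → UNSTABLE
  160–176 m: −αΔT+βΔS = −(1.7 × 10⁻⁴)(-7.0)+(7.3 × 10⁻⁴)(-0.26) = 1.0 × 10⁻³ → stable
  176–235 m: −αΔT+βΔS = −(1.7 × 10⁻⁴)(-1.2)+(7.3 × 10⁻⁴)(+0.79) = 7.8 × 10⁻⁴ → stable
The 118–160 m interval has Δρ < 0: lighter water underlies denser water.

118–160 m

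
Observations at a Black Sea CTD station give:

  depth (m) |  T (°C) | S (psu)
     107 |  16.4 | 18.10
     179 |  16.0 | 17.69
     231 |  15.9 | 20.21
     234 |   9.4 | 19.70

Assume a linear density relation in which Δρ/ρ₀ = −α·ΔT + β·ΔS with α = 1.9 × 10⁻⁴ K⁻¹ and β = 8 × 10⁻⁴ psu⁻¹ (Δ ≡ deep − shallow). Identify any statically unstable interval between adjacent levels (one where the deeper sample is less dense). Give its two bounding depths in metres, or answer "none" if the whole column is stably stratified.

Evaluate Δρ/ρ₀ = −αΔT + βΔS across each adjacent pair:
  107–179 m: −αΔT+βΔS = −(1.9 × 10⁻⁴)(-0.4)+(8 × 10⁻⁴)(-0.41) = -2.5 × 10⁻⁴ → UNSTABLE
  179–231 m: −αΔT+βΔS = −(1.9 × 10⁻⁴)(-0.1)+(8 × 10⁻⁴)(+2.52) = 2.0 × 10⁻³ → stable
  231–234 m: −αΔT+βΔS = −(1.9 × 10⁻⁴)(-6.5)+(8 × 10⁻⁴)(-0.51) = 8.3 × 10⁻⁴ → stable
The 107–179 m interval has Δρ < 0: lighter water underlies denser water.

107–179 m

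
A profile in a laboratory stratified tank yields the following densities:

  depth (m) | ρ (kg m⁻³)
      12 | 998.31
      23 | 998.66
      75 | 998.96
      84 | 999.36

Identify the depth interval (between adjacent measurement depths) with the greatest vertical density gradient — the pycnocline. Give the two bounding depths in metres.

Compute the density gradient over each adjacent pair:
  12–23 m: Δρ/Δz = 0.35/11 = 0.032 kg m⁻⁴
  23–75 m: Δρ/Δz = 0.30/52 = 5.8 × 10⁻³ kg m⁻⁴
  75–84 m: Δρ/Δz = 0.40/9 = 0.044 kg m⁻⁴
The largest gradient is in the 75–84 m interval — the pycnocline.

75–84 m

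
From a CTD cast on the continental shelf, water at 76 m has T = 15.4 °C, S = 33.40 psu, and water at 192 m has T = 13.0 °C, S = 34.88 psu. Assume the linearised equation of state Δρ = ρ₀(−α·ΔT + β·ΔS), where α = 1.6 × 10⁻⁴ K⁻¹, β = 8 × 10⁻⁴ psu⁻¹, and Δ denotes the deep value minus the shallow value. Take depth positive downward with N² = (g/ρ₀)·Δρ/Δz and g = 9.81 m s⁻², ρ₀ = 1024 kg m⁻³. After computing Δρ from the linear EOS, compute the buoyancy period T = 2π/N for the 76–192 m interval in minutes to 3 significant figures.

ΔT = -2.4 K, ΔS = +1.48 psu (deep − shallow).
Δρ/ρ₀ = −αΔT + βΔS = 3.84 × 10⁻⁴ + 1.184 × 10⁻³ = 1.568 × 10⁻³, so Δρ ≈ 1.606 kg m⁻³.
N² = (g/ρ₀)·Δρ/Δz = g·(Δρ/ρ₀)/Δz = 9.81 × 1.568 × 10⁻³ / 116 = 1.3260 × 10⁻⁴ s⁻².
N = √(1.3260 × 10⁻⁴) = 0.011515 rad s⁻¹ → T = 2π/N = 545.65 s = 9.0942 min ≈ 9.09 min.

9.09 min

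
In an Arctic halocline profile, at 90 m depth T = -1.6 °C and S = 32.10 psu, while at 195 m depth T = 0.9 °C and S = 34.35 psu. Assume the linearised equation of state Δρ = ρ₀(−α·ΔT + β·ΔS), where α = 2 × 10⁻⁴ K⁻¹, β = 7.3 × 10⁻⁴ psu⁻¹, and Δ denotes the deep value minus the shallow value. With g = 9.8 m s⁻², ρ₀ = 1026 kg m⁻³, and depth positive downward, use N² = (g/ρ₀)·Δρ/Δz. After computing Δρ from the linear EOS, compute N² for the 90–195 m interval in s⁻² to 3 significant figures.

ΔT = +2.5 K, ΔS = +2.25 psu (deep − shallow).
Δρ/ρ₀ = −αΔT + βΔS = -5.00 × 10⁻⁴ + 1.6425 × 10⁻³ = 1.1425 × 10⁻³, so Δρ ≈ 1.172 kg m⁻³.
N² = (g/ρ₀)·Δρ/Δz = g·(Δρ/ρ₀)/Δz = 9.8 × 1.1425 × 10⁻³ / 105 = 1.0663 × 10⁻⁴ s⁻² ≈ 1.07 × 10⁻⁴ s⁻².

1.07 × 10⁻⁴ s⁻²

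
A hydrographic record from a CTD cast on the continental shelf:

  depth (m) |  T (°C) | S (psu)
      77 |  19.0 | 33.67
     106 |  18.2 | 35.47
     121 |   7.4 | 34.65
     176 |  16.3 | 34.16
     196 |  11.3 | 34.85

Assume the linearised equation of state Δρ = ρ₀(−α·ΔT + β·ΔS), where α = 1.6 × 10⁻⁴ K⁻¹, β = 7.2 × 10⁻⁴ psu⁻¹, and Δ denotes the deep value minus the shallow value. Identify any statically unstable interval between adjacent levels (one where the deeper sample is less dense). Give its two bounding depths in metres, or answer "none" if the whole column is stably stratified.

121–176 m

Evaluate Δρ/ρ₀ = −αΔT + βΔS across each adjacent pair:
  77–106 m: −αΔT+βΔS = −(1.6 × 10⁻⁴)(-0.8)+(7.2 × 10⁻⁴)(+1.80) = 1.4 × 10⁻³ → stable
  106–121 m: −αΔT+βΔS = −(1.6 × 10⁻⁴)(-10.8)+(7.2 × 10⁻⁴)(-0.82) = 1.1 × 10⁻³ → stable
  121–176 m: −αΔT+βΔS = −(1.6 × 10⁻⁴)(+8.9)+(7.2 × 10⁻⁴)(-0.49) = -1.8 × 10⁻³ → UNSTABLE
  176–196 m: −αΔT+βΔS = −(1.6 × 10⁻⁴)(-5.0)+(7.2 × 10⁻⁴)(+0.69) = 1.3 × 10⁻³ → stable
The 121–176 m interval has Δρ < 0: lighter water underlies denser water.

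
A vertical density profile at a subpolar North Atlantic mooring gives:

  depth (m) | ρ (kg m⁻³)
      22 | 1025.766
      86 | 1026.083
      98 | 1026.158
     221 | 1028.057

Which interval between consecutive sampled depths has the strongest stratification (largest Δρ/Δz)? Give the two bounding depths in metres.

98–221 m

Compute the density gradient over each adjacent pair:
  22–86 m: Δρ/Δz = 0.317/64 = 5.0 × 10⁻³ kg m⁻⁴
  86–98 m: Δρ/Δz = 0.075/12 = 6.2 × 10⁻³ kg m⁻⁴
  98–221 m: Δρ/Δz = 1.899/123 = 0.015 kg m⁻⁴
The largest gradient is in the 98–221 m interval — the pycnocline.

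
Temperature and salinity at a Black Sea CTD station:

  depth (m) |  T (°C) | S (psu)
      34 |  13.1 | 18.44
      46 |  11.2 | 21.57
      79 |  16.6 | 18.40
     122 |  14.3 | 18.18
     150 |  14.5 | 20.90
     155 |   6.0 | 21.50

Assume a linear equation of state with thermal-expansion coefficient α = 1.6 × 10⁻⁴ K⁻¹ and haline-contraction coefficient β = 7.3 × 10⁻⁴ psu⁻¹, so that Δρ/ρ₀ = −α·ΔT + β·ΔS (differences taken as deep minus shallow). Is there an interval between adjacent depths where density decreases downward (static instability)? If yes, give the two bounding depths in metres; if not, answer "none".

46–79 m

Evaluate Δρ/ρ₀ = −αΔT + βΔS across each adjacent pair:
  34–46 m: −αΔT+βΔS = −(1.6 × 10⁻⁴)(-1.9)+(7.3 × 10⁻⁴)(+3.13) = 2.6 × 10⁻³ → stable
  46–79 m: −αΔT+βΔS = −(1.6 × 10⁻⁴)(+5.4)+(7.3 × 10⁻⁴)(-3.17) = -3.2 × 10⁻³ → UNSTABLE
  79–122 m: −αΔT+βΔS = −(1.6 × 10⁻⁴)(-2.3)+(7.3 × 10⁻⁴)(-0.22) = 2.1 × 10⁻⁴ → stable
  122–150 m: −αΔT+βΔS = −(1.6 × 10⁻⁴)(+0.2)+(7.3 × 10⁻⁴)(+2.72) = 2.0 × 10⁻³ → stable
  150–155 m: −αΔT+βΔS = −(1.6 × 10⁻⁴)(-8.5)+(7.3 × 10⁻⁴)(+0.60) = 1.8 × 10⁻³ → stable
The 46–79 m interval has Δρ < 0: lighter water underlies denser water.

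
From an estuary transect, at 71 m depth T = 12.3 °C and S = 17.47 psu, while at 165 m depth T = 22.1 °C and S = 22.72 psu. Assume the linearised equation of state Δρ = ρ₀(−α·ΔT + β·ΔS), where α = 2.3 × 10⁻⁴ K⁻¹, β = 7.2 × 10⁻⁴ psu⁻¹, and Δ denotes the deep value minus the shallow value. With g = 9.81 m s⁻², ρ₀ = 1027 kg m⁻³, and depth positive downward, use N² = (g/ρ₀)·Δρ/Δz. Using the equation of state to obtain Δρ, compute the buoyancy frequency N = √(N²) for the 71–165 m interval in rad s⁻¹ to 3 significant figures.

0.0126 rad s⁻¹

ΔT = +9.8 K, ΔS = +5.25 psu (deep − shallow).
Δρ/ρ₀ = −αΔT + βΔS = -2.254 × 10⁻³ + 3.78 × 10⁻³ = 1.526 × 10⁻³, so Δρ ≈ 1.567 kg m⁻³.
N² = (g/ρ₀)·Δρ/Δz = g·(Δρ/ρ₀)/Δz = 9.81 × 1.526 × 10⁻³ / 94 = 1.5926 × 10⁻⁴ s⁻².
N = √(1.5926 × 10⁻⁴) = 0.012620 rad s⁻¹ ≈ 0.0126 rad s⁻¹.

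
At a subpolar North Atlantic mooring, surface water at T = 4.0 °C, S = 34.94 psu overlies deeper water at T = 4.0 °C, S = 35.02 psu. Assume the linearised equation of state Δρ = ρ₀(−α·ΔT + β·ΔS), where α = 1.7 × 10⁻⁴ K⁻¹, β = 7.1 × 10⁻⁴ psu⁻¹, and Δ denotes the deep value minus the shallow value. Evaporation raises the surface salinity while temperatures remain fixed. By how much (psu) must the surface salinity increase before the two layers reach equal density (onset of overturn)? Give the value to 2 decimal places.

0.08 psu

Neutral buoyancy requires −α(T_deep − T_surf) + β(S_deep − S_surf′) = 0.
S_surf′ = S_deep − (α/β)·ΔT = 35.02 − (1.7 × 10⁻⁴/7.1 × 10⁻⁴)·(+0.0) = 35.0200 psu.
Increase required: 35.0200 − 34.94 = 0.0800 psu.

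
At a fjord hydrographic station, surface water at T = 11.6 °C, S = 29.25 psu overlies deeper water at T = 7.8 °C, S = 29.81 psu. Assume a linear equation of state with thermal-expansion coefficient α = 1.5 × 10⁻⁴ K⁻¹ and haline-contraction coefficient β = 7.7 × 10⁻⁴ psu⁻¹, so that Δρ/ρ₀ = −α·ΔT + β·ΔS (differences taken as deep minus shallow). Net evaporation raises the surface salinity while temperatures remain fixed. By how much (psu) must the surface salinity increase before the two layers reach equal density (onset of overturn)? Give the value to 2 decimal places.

Neutral buoyancy requires −α(T_deep − T_surf) + β(S_deep − S_surf′) = 0.
S_surf′ = S_deep − (α/β)·ΔT = 29.81 − (1.5 × 10⁻⁴/7.7 × 10⁻⁴)·(-3.8) = 30.5503 psu.
Increase required: 30.5503 − 29.25 = 1.3003 psu.

1.30 psu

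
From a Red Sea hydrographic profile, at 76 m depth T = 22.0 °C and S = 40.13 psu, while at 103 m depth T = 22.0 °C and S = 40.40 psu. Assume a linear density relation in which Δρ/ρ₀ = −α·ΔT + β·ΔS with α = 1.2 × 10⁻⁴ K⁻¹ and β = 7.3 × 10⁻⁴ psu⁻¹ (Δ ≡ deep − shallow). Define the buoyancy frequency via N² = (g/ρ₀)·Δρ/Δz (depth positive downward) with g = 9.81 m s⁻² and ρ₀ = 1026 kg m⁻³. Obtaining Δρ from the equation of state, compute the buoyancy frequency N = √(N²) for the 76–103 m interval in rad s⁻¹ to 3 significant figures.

ΔT = +0.0 K, ΔS = +0.27 psu (deep − shallow).
Δρ/ρ₀ = −αΔT + βΔS = 0 + 1.971 × 10⁻⁴ = 1.971 × 10⁻⁴, so Δρ ≈ 0.2022 kg m⁻³.
N² = (g/ρ₀)·Δρ/Δz = g·(Δρ/ρ₀)/Δz = 9.81 × 1.971 × 10⁻⁴ / 27 = 7.1613 × 10⁻⁵ s⁻².
N = √(7.1613 × 10⁻⁵) = 8.4624 × 10⁻³ rad s⁻¹ ≈ 8.46 × 10⁻³ rad s⁻¹.

8.46 × 10⁻³ rad s⁻¹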